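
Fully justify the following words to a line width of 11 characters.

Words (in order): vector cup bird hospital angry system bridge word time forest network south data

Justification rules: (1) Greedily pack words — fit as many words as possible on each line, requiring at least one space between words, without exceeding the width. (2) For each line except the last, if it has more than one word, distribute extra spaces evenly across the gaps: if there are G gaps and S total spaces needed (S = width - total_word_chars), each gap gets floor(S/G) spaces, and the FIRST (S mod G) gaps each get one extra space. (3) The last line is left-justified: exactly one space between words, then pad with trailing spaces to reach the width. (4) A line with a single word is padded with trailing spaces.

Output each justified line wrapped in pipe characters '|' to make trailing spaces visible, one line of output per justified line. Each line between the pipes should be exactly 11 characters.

Line 1: ['vector', 'cup'] (min_width=10, slack=1)
Line 2: ['bird'] (min_width=4, slack=7)
Line 3: ['hospital'] (min_width=8, slack=3)
Line 4: ['angry'] (min_width=5, slack=6)
Line 5: ['system'] (min_width=6, slack=5)
Line 6: ['bridge', 'word'] (min_width=11, slack=0)
Line 7: ['time', 'forest'] (min_width=11, slack=0)
Line 8: ['network'] (min_width=7, slack=4)
Line 9: ['south', 'data'] (min_width=10, slack=1)

Answer: |vector  cup|
|bird       |
|hospital   |
|angry      |
|system     |
|bridge word|
|time forest|
|network    |
|south data |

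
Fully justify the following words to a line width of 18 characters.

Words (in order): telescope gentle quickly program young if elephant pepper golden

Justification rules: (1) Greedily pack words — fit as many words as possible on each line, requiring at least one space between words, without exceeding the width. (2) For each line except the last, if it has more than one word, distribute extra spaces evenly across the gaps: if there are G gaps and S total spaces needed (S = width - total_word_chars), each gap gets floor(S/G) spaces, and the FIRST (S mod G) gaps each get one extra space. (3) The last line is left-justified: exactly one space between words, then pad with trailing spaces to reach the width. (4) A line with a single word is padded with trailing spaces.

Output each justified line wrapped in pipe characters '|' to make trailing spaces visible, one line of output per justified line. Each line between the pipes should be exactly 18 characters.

Line 1: ['telescope', 'gentle'] (min_width=16, slack=2)
Line 2: ['quickly', 'program'] (min_width=15, slack=3)
Line 3: ['young', 'if', 'elephant'] (min_width=17, slack=1)
Line 4: ['pepper', 'golden'] (min_width=13, slack=5)

Answer: |telescope   gentle|
|quickly    program|
|young  if elephant|
|pepper golden     |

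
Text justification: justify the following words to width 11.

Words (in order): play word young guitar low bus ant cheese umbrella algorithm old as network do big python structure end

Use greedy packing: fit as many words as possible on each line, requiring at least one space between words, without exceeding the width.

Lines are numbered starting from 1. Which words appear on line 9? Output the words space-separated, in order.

Answer: network do

Derivation:
Line 1: ['play', 'word'] (min_width=9, slack=2)
Line 2: ['young'] (min_width=5, slack=6)
Line 3: ['guitar', 'low'] (min_width=10, slack=1)
Line 4: ['bus', 'ant'] (min_width=7, slack=4)
Line 5: ['cheese'] (min_width=6, slack=5)
Line 6: ['umbrella'] (min_width=8, slack=3)
Line 7: ['algorithm'] (min_width=9, slack=2)
Line 8: ['old', 'as'] (min_width=6, slack=5)
Line 9: ['network', 'do'] (min_width=10, slack=1)
Line 10: ['big', 'python'] (min_width=10, slack=1)
Line 11: ['structure'] (min_width=9, slack=2)
Line 12: ['end'] (min_width=3, slack=8)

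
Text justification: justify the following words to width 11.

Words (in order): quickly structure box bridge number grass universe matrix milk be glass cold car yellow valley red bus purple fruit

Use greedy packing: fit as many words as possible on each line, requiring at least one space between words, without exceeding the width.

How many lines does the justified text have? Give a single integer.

Answer: 13

Derivation:
Line 1: ['quickly'] (min_width=7, slack=4)
Line 2: ['structure'] (min_width=9, slack=2)
Line 3: ['box', 'bridge'] (min_width=10, slack=1)
Line 4: ['number'] (min_width=6, slack=5)
Line 5: ['grass'] (min_width=5, slack=6)
Line 6: ['universe'] (min_width=8, slack=3)
Line 7: ['matrix', 'milk'] (min_width=11, slack=0)
Line 8: ['be', 'glass'] (min_width=8, slack=3)
Line 9: ['cold', 'car'] (min_width=8, slack=3)
Line 10: ['yellow'] (min_width=6, slack=5)
Line 11: ['valley', 'red'] (min_width=10, slack=1)
Line 12: ['bus', 'purple'] (min_width=10, slack=1)
Line 13: ['fruit'] (min_width=5, slack=6)
Total lines: 13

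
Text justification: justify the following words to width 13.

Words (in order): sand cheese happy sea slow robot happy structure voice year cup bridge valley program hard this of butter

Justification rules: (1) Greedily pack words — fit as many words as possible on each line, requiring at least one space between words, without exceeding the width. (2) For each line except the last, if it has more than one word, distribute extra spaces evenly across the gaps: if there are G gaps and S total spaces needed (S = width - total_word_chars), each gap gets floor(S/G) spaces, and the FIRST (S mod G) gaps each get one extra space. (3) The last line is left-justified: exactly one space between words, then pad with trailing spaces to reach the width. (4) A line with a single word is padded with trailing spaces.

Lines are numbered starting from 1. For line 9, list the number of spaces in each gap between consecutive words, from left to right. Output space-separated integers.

Line 1: ['sand', 'cheese'] (min_width=11, slack=2)
Line 2: ['happy', 'sea'] (min_width=9, slack=4)
Line 3: ['slow', 'robot'] (min_width=10, slack=3)
Line 4: ['happy'] (min_width=5, slack=8)
Line 5: ['structure'] (min_width=9, slack=4)
Line 6: ['voice', 'year'] (min_width=10, slack=3)
Line 7: ['cup', 'bridge'] (min_width=10, slack=3)
Line 8: ['valley'] (min_width=6, slack=7)
Line 9: ['program', 'hard'] (min_width=12, slack=1)
Line 10: ['this', 'of'] (min_width=7, slack=6)
Line 11: ['butter'] (min_width=6, slack=7)

Answer: 2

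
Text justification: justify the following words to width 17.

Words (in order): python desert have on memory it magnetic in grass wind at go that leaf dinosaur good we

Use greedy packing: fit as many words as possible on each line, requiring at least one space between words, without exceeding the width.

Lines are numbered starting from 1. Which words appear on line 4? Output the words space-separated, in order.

Line 1: ['python', 'desert'] (min_width=13, slack=4)
Line 2: ['have', 'on', 'memory', 'it'] (min_width=17, slack=0)
Line 3: ['magnetic', 'in', 'grass'] (min_width=17, slack=0)
Line 4: ['wind', 'at', 'go', 'that'] (min_width=15, slack=2)
Line 5: ['leaf', 'dinosaur'] (min_width=13, slack=4)
Line 6: ['good', 'we'] (min_width=7, slack=10)

Answer: wind at go that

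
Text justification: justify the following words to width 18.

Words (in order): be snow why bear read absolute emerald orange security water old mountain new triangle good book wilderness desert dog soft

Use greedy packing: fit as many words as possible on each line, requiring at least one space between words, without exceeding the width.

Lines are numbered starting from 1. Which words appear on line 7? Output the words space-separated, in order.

Answer: wilderness desert

Derivation:
Line 1: ['be', 'snow', 'why', 'bear'] (min_width=16, slack=2)
Line 2: ['read', 'absolute'] (min_width=13, slack=5)
Line 3: ['emerald', 'orange'] (min_width=14, slack=4)
Line 4: ['security', 'water', 'old'] (min_width=18, slack=0)
Line 5: ['mountain', 'new'] (min_width=12, slack=6)
Line 6: ['triangle', 'good', 'book'] (min_width=18, slack=0)
Line 7: ['wilderness', 'desert'] (min_width=17, slack=1)
Line 8: ['dog', 'soft'] (min_width=8, slack=10)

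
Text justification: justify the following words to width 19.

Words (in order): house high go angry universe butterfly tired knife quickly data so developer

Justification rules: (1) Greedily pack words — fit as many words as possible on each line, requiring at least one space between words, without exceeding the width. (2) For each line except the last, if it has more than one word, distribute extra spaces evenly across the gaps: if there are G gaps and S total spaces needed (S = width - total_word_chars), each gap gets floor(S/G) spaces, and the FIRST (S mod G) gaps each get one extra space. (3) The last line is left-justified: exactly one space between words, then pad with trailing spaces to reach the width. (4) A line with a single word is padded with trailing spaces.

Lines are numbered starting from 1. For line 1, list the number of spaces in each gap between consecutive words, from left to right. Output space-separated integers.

Line 1: ['house', 'high', 'go', 'angry'] (min_width=19, slack=0)
Line 2: ['universe', 'butterfly'] (min_width=18, slack=1)
Line 3: ['tired', 'knife', 'quickly'] (min_width=19, slack=0)
Line 4: ['data', 'so', 'developer'] (min_width=17, slack=2)

Answer: 1 1 1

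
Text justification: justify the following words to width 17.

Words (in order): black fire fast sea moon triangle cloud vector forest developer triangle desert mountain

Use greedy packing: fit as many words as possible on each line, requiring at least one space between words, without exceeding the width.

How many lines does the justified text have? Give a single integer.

Answer: 6

Derivation:
Line 1: ['black', 'fire', 'fast'] (min_width=15, slack=2)
Line 2: ['sea', 'moon', 'triangle'] (min_width=17, slack=0)
Line 3: ['cloud', 'vector'] (min_width=12, slack=5)
Line 4: ['forest', 'developer'] (min_width=16, slack=1)
Line 5: ['triangle', 'desert'] (min_width=15, slack=2)
Line 6: ['mountain'] (min_width=8, slack=9)
Total lines: 6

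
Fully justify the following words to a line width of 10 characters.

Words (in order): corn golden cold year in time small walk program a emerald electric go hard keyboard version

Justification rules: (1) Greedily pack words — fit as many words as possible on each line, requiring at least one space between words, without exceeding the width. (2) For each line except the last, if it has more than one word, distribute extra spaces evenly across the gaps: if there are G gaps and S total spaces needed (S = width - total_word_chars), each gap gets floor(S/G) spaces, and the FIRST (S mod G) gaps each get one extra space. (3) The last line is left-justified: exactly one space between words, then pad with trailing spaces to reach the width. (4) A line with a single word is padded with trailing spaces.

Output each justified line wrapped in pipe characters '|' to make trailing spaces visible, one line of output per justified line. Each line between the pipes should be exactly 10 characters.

Line 1: ['corn'] (min_width=4, slack=6)
Line 2: ['golden'] (min_width=6, slack=4)
Line 3: ['cold', 'year'] (min_width=9, slack=1)
Line 4: ['in', 'time'] (min_width=7, slack=3)
Line 5: ['small', 'walk'] (min_width=10, slack=0)
Line 6: ['program', 'a'] (min_width=9, slack=1)
Line 7: ['emerald'] (min_width=7, slack=3)
Line 8: ['electric'] (min_width=8, slack=2)
Line 9: ['go', 'hard'] (min_width=7, slack=3)
Line 10: ['keyboard'] (min_width=8, slack=2)
Line 11: ['version'] (min_width=7, slack=3)

Answer: |corn      |
|golden    |
|cold  year|
|in    time|
|small walk|
|program  a|
|emerald   |
|electric  |
|go    hard|
|keyboard  |
|version   |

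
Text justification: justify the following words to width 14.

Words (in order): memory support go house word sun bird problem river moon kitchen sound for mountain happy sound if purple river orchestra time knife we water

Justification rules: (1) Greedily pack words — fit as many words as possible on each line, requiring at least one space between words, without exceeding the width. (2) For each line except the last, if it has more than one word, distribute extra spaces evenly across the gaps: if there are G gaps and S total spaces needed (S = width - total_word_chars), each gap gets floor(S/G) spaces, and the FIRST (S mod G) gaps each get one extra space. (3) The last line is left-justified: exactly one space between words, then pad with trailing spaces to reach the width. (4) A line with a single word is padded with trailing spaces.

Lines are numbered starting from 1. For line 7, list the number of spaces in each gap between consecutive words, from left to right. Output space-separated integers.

Line 1: ['memory', 'support'] (min_width=14, slack=0)
Line 2: ['go', 'house', 'word'] (min_width=13, slack=1)
Line 3: ['sun', 'bird'] (min_width=8, slack=6)
Line 4: ['problem', 'river'] (min_width=13, slack=1)
Line 5: ['moon', 'kitchen'] (min_width=12, slack=2)
Line 6: ['sound', 'for'] (min_width=9, slack=5)
Line 7: ['mountain', 'happy'] (min_width=14, slack=0)
Line 8: ['sound', 'if'] (min_width=8, slack=6)
Line 9: ['purple', 'river'] (min_width=12, slack=2)
Line 10: ['orchestra', 'time'] (min_width=14, slack=0)
Line 11: ['knife', 'we', 'water'] (min_width=14, slack=0)

Answer: 1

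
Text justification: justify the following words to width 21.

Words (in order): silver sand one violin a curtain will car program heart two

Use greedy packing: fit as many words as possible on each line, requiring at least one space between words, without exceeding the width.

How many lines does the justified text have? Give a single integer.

Answer: 3

Derivation:
Line 1: ['silver', 'sand', 'one'] (min_width=15, slack=6)
Line 2: ['violin', 'a', 'curtain', 'will'] (min_width=21, slack=0)
Line 3: ['car', 'program', 'heart', 'two'] (min_width=21, slack=0)
Total lines: 3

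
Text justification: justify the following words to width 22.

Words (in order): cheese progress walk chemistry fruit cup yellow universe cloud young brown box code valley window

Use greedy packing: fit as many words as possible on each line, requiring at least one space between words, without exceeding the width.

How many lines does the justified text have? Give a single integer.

Line 1: ['cheese', 'progress', 'walk'] (min_width=20, slack=2)
Line 2: ['chemistry', 'fruit', 'cup'] (min_width=19, slack=3)
Line 3: ['yellow', 'universe', 'cloud'] (min_width=21, slack=1)
Line 4: ['young', 'brown', 'box', 'code'] (min_width=20, slack=2)
Line 5: ['valley', 'window'] (min_width=13, slack=9)
Total lines: 5

Answer: 5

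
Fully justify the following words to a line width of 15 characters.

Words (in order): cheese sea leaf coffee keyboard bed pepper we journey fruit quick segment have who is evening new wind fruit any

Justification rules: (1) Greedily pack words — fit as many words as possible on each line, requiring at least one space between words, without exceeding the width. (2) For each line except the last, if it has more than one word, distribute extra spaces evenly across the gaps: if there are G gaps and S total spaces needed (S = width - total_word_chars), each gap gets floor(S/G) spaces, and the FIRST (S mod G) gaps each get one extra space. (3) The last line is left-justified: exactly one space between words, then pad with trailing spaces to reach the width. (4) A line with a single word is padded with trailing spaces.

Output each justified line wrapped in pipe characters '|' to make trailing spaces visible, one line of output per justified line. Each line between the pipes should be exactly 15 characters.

Line 1: ['cheese', 'sea', 'leaf'] (min_width=15, slack=0)
Line 2: ['coffee', 'keyboard'] (min_width=15, slack=0)
Line 3: ['bed', 'pepper', 'we'] (min_width=13, slack=2)
Line 4: ['journey', 'fruit'] (min_width=13, slack=2)
Line 5: ['quick', 'segment'] (min_width=13, slack=2)
Line 6: ['have', 'who', 'is'] (min_width=11, slack=4)
Line 7: ['evening', 'new'] (min_width=11, slack=4)
Line 8: ['wind', 'fruit', 'any'] (min_width=14, slack=1)

Answer: |cheese sea leaf|
|coffee keyboard|
|bed  pepper  we|
|journey   fruit|
|quick   segment|
|have   who   is|
|evening     new|
|wind fruit any |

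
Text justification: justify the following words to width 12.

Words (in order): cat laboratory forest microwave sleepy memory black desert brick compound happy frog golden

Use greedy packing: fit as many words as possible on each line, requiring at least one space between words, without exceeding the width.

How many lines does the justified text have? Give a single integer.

Answer: 10

Derivation:
Line 1: ['cat'] (min_width=3, slack=9)
Line 2: ['laboratory'] (min_width=10, slack=2)
Line 3: ['forest'] (min_width=6, slack=6)
Line 4: ['microwave'] (min_width=9, slack=3)
Line 5: ['sleepy'] (min_width=6, slack=6)
Line 6: ['memory', 'black'] (min_width=12, slack=0)
Line 7: ['desert', 'brick'] (min_width=12, slack=0)
Line 8: ['compound'] (min_width=8, slack=4)
Line 9: ['happy', 'frog'] (min_width=10, slack=2)
Line 10: ['golden'] (min_width=6, slack=6)
Total lines: 10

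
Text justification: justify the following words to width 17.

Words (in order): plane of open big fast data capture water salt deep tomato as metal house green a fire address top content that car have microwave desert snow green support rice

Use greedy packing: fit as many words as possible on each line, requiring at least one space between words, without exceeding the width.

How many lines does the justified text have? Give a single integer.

Answer: 10

Derivation:
Line 1: ['plane', 'of', 'open', 'big'] (min_width=17, slack=0)
Line 2: ['fast', 'data', 'capture'] (min_width=17, slack=0)
Line 3: ['water', 'salt', 'deep'] (min_width=15, slack=2)
Line 4: ['tomato', 'as', 'metal'] (min_width=15, slack=2)
Line 5: ['house', 'green', 'a'] (min_width=13, slack=4)
Line 6: ['fire', 'address', 'top'] (min_width=16, slack=1)
Line 7: ['content', 'that', 'car'] (min_width=16, slack=1)
Line 8: ['have', 'microwave'] (min_width=14, slack=3)
Line 9: ['desert', 'snow', 'green'] (min_width=17, slack=0)
Line 10: ['support', 'rice'] (min_width=12, slack=5)
Total lines: 10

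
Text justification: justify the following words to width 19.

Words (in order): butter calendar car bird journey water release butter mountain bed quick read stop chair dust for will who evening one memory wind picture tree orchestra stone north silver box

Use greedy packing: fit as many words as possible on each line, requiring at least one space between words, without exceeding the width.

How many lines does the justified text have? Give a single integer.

Line 1: ['butter', 'calendar', 'car'] (min_width=19, slack=0)
Line 2: ['bird', 'journey', 'water'] (min_width=18, slack=1)
Line 3: ['release', 'butter'] (min_width=14, slack=5)
Line 4: ['mountain', 'bed', 'quick'] (min_width=18, slack=1)
Line 5: ['read', 'stop', 'chair'] (min_width=15, slack=4)
Line 6: ['dust', 'for', 'will', 'who'] (min_width=17, slack=2)
Line 7: ['evening', 'one', 'memory'] (min_width=18, slack=1)
Line 8: ['wind', 'picture', 'tree'] (min_width=17, slack=2)
Line 9: ['orchestra', 'stone'] (min_width=15, slack=4)
Line 10: ['north', 'silver', 'box'] (min_width=16, slack=3)
Total lines: 10

Answer: 10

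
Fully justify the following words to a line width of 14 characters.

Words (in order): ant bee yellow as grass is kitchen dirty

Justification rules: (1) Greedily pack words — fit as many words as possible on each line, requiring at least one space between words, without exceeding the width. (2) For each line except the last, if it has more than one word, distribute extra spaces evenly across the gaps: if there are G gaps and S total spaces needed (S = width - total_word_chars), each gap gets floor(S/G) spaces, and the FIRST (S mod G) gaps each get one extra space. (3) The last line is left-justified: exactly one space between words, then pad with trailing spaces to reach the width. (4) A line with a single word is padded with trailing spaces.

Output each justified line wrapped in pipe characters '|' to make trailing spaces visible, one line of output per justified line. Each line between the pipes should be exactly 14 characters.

Line 1: ['ant', 'bee', 'yellow'] (min_width=14, slack=0)
Line 2: ['as', 'grass', 'is'] (min_width=11, slack=3)
Line 3: ['kitchen', 'dirty'] (min_width=13, slack=1)

Answer: |ant bee yellow|
|as   grass  is|
|kitchen dirty |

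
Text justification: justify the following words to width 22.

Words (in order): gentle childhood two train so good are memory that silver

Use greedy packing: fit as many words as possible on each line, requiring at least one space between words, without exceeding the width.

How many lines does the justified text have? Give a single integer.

Answer: 3

Derivation:
Line 1: ['gentle', 'childhood', 'two'] (min_width=20, slack=2)
Line 2: ['train', 'so', 'good', 'are'] (min_width=17, slack=5)
Line 3: ['memory', 'that', 'silver'] (min_width=18, slack=4)
Total lines: 3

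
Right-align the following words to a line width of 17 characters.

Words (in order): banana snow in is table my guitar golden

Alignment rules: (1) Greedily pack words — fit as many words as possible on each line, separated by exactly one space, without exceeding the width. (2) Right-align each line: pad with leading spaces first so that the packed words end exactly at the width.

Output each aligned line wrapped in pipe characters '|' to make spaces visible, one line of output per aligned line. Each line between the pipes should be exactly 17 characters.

Line 1: ['banana', 'snow', 'in', 'is'] (min_width=17, slack=0)
Line 2: ['table', 'my', 'guitar'] (min_width=15, slack=2)
Line 3: ['golden'] (min_width=6, slack=11)

Answer: |banana snow in is|
|  table my guitar|
|           golden|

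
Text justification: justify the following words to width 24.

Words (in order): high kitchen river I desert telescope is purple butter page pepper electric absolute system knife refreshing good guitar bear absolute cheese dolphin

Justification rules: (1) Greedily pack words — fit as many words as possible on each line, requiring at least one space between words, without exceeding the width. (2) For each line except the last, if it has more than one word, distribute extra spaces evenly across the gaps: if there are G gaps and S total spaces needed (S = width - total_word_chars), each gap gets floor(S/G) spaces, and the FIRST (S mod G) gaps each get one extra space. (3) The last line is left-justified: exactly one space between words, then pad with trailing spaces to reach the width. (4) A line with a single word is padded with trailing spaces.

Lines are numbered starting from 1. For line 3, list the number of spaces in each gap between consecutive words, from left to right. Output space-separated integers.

Line 1: ['high', 'kitchen', 'river', 'I'] (min_width=20, slack=4)
Line 2: ['desert', 'telescope', 'is'] (min_width=19, slack=5)
Line 3: ['purple', 'butter', 'page'] (min_width=18, slack=6)
Line 4: ['pepper', 'electric', 'absolute'] (min_width=24, slack=0)
Line 5: ['system', 'knife', 'refreshing'] (min_width=23, slack=1)
Line 6: ['good', 'guitar', 'bear'] (min_width=16, slack=8)
Line 7: ['absolute', 'cheese', 'dolphin'] (min_width=23, slack=1)

Answer: 4 4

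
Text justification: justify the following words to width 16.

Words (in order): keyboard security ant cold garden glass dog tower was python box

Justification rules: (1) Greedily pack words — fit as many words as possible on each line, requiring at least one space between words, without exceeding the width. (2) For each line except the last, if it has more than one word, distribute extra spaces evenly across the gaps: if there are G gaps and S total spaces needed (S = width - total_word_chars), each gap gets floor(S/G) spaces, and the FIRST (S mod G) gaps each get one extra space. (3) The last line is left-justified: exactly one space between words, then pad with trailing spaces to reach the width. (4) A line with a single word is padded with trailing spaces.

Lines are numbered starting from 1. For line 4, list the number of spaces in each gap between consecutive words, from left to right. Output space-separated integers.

Answer: 2 1

Derivation:
Line 1: ['keyboard'] (min_width=8, slack=8)
Line 2: ['security', 'ant'] (min_width=12, slack=4)
Line 3: ['cold', 'garden'] (min_width=11, slack=5)
Line 4: ['glass', 'dog', 'tower'] (min_width=15, slack=1)
Line 5: ['was', 'python', 'box'] (min_width=14, slack=2)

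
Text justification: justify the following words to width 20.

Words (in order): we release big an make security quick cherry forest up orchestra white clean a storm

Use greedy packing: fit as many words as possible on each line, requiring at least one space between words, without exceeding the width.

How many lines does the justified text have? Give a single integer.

Answer: 5

Derivation:
Line 1: ['we', 'release', 'big', 'an'] (min_width=17, slack=3)
Line 2: ['make', 'security', 'quick'] (min_width=19, slack=1)
Line 3: ['cherry', 'forest', 'up'] (min_width=16, slack=4)
Line 4: ['orchestra', 'white'] (min_width=15, slack=5)
Line 5: ['clean', 'a', 'storm'] (min_width=13, slack=7)
Total lines: 5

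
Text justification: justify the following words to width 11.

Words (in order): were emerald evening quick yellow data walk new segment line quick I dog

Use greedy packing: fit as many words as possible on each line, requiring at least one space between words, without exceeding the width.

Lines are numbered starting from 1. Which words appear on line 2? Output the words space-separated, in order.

Answer: emerald

Derivation:
Line 1: ['were'] (min_width=4, slack=7)
Line 2: ['emerald'] (min_width=7, slack=4)
Line 3: ['evening'] (min_width=7, slack=4)
Line 4: ['quick'] (min_width=5, slack=6)
Line 5: ['yellow', 'data'] (min_width=11, slack=0)
Line 6: ['walk', 'new'] (min_width=8, slack=3)
Line 7: ['segment'] (min_width=7, slack=4)
Line 8: ['line', 'quick'] (min_width=10, slack=1)
Line 9: ['I', 'dog'] (min_width=5, slack=6)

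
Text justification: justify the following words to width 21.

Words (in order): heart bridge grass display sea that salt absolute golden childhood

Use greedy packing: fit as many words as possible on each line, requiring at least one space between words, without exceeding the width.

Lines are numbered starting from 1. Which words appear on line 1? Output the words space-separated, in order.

Answer: heart bridge grass

Derivation:
Line 1: ['heart', 'bridge', 'grass'] (min_width=18, slack=3)
Line 2: ['display', 'sea', 'that', 'salt'] (min_width=21, slack=0)
Line 3: ['absolute', 'golden'] (min_width=15, slack=6)
Line 4: ['childhood'] (min_width=9, slack=12)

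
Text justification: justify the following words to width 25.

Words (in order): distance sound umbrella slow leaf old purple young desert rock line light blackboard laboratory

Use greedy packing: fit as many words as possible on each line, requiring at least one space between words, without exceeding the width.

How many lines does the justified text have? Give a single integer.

Answer: 5

Derivation:
Line 1: ['distance', 'sound', 'umbrella'] (min_width=23, slack=2)
Line 2: ['slow', 'leaf', 'old', 'purple'] (min_width=20, slack=5)
Line 3: ['young', 'desert', 'rock', 'line'] (min_width=22, slack=3)
Line 4: ['light', 'blackboard'] (min_width=16, slack=9)
Line 5: ['laboratory'] (min_width=10, slack=15)
Total lines: 5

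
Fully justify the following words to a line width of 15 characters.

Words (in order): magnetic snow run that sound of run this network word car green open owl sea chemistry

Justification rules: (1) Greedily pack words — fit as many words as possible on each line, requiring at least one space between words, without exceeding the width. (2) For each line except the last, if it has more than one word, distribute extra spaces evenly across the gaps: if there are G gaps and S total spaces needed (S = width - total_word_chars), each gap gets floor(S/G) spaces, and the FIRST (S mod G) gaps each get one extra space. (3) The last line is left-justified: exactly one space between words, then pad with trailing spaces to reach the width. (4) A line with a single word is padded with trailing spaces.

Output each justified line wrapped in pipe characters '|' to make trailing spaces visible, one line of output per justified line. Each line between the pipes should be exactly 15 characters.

Line 1: ['magnetic', 'snow'] (min_width=13, slack=2)
Line 2: ['run', 'that', 'sound'] (min_width=14, slack=1)
Line 3: ['of', 'run', 'this'] (min_width=11, slack=4)
Line 4: ['network', 'word'] (min_width=12, slack=3)
Line 5: ['car', 'green', 'open'] (min_width=14, slack=1)
Line 6: ['owl', 'sea'] (min_width=7, slack=8)
Line 7: ['chemistry'] (min_width=9, slack=6)

Answer: |magnetic   snow|
|run  that sound|
|of   run   this|
|network    word|
|car  green open|
|owl         sea|
|chemistry      |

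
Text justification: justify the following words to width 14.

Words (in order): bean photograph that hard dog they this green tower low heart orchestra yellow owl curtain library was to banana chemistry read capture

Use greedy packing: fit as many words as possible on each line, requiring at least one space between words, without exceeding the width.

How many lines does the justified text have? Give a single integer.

Line 1: ['bean'] (min_width=4, slack=10)
Line 2: ['photograph'] (min_width=10, slack=4)
Line 3: ['that', 'hard', 'dog'] (min_width=13, slack=1)
Line 4: ['they', 'this'] (min_width=9, slack=5)
Line 5: ['green', 'tower'] (min_width=11, slack=3)
Line 6: ['low', 'heart'] (min_width=9, slack=5)
Line 7: ['orchestra'] (min_width=9, slack=5)
Line 8: ['yellow', 'owl'] (min_width=10, slack=4)
Line 9: ['curtain'] (min_width=7, slack=7)
Line 10: ['library', 'was', 'to'] (min_width=14, slack=0)
Line 11: ['banana'] (min_width=6, slack=8)
Line 12: ['chemistry', 'read'] (min_width=14, slack=0)
Line 13: ['capture'] (min_width=7, slack=7)
Total lines: 13

Answer: 13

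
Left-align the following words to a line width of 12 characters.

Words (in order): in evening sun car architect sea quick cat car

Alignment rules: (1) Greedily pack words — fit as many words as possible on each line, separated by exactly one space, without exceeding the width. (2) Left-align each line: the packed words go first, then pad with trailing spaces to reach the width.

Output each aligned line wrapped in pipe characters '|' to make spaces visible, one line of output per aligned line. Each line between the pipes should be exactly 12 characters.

Answer: |in evening  |
|sun car     |
|architect   |
|sea quick   |
|cat car     |

Derivation:
Line 1: ['in', 'evening'] (min_width=10, slack=2)
Line 2: ['sun', 'car'] (min_width=7, slack=5)
Line 3: ['architect'] (min_width=9, slack=3)
Line 4: ['sea', 'quick'] (min_width=9, slack=3)
Line 5: ['cat', 'car'] (min_width=7, slack=5)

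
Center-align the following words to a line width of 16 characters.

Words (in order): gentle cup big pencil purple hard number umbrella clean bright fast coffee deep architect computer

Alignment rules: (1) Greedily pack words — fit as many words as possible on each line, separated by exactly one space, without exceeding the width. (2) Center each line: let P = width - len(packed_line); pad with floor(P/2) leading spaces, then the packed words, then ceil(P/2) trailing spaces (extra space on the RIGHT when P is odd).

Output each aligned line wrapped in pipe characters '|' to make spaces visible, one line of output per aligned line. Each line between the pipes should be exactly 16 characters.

Answer: | gentle cup big |
| pencil purple  |
|  hard number   |
| umbrella clean |
|  bright fast   |
|  coffee deep   |
|   architect    |
|    computer    |

Derivation:
Line 1: ['gentle', 'cup', 'big'] (min_width=14, slack=2)
Line 2: ['pencil', 'purple'] (min_width=13, slack=3)
Line 3: ['hard', 'number'] (min_width=11, slack=5)
Line 4: ['umbrella', 'clean'] (min_width=14, slack=2)
Line 5: ['bright', 'fast'] (min_width=11, slack=5)
Line 6: ['coffee', 'deep'] (min_width=11, slack=5)
Line 7: ['architect'] (min_width=9, slack=7)
Line 8: ['computer'] (min_width=8, slack=8)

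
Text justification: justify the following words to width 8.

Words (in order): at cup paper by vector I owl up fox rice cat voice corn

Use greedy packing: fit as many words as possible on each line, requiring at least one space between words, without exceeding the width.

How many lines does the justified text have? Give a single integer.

Answer: 8

Derivation:
Line 1: ['at', 'cup'] (min_width=6, slack=2)
Line 2: ['paper', 'by'] (min_width=8, slack=0)
Line 3: ['vector', 'I'] (min_width=8, slack=0)
Line 4: ['owl', 'up'] (min_width=6, slack=2)
Line 5: ['fox', 'rice'] (min_width=8, slack=0)
Line 6: ['cat'] (min_width=3, slack=5)
Line 7: ['voice'] (min_width=5, slack=3)
Line 8: ['corn'] (min_width=4, slack=4)
Total lines: 8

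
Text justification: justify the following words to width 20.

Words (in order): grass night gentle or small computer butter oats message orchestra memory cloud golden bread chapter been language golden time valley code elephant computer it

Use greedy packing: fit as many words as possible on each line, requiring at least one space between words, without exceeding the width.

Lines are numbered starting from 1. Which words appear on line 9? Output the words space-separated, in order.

Answer: computer it

Derivation:
Line 1: ['grass', 'night', 'gentle'] (min_width=18, slack=2)
Line 2: ['or', 'small', 'computer'] (min_width=17, slack=3)
Line 3: ['butter', 'oats', 'message'] (min_width=19, slack=1)
Line 4: ['orchestra', 'memory'] (min_width=16, slack=4)
Line 5: ['cloud', 'golden', 'bread'] (min_width=18, slack=2)
Line 6: ['chapter', 'been'] (min_width=12, slack=8)
Line 7: ['language', 'golden', 'time'] (min_width=20, slack=0)
Line 8: ['valley', 'code', 'elephant'] (min_width=20, slack=0)
Line 9: ['computer', 'it'] (min_width=11, slack=9)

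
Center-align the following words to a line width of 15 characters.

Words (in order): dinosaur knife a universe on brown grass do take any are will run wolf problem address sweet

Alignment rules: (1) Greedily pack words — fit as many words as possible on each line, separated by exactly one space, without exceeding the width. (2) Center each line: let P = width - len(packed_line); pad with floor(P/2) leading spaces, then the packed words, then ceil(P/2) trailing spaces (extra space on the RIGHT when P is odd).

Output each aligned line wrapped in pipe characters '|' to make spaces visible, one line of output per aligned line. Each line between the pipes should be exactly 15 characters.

Answer: |dinosaur knife |
| a universe on |
|brown grass do |
| take any are  |
| will run wolf |
|problem address|
|     sweet     |

Derivation:
Line 1: ['dinosaur', 'knife'] (min_width=14, slack=1)
Line 2: ['a', 'universe', 'on'] (min_width=13, slack=2)
Line 3: ['brown', 'grass', 'do'] (min_width=14, slack=1)
Line 4: ['take', 'any', 'are'] (min_width=12, slack=3)
Line 5: ['will', 'run', 'wolf'] (min_width=13, slack=2)
Line 6: ['problem', 'address'] (min_width=15, slack=0)
Line 7: ['sweet'] (min_width=5, slack=10)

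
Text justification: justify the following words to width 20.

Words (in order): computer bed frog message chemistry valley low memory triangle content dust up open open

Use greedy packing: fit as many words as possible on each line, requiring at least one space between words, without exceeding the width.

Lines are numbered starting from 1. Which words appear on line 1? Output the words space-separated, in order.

Answer: computer bed frog

Derivation:
Line 1: ['computer', 'bed', 'frog'] (min_width=17, slack=3)
Line 2: ['message', 'chemistry'] (min_width=17, slack=3)
Line 3: ['valley', 'low', 'memory'] (min_width=17, slack=3)
Line 4: ['triangle', 'content'] (min_width=16, slack=4)
Line 5: ['dust', 'up', 'open', 'open'] (min_width=17, slack=3)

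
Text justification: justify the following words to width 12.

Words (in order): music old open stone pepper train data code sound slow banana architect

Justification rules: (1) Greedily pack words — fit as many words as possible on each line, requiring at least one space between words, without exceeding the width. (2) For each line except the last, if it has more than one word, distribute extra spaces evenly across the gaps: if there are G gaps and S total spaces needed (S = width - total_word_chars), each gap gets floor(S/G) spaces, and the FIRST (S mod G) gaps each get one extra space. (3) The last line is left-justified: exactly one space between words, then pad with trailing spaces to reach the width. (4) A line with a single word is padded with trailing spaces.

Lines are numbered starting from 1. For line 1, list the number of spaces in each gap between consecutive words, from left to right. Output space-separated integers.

Answer: 4

Derivation:
Line 1: ['music', 'old'] (min_width=9, slack=3)
Line 2: ['open', 'stone'] (min_width=10, slack=2)
Line 3: ['pepper', 'train'] (min_width=12, slack=0)
Line 4: ['data', 'code'] (min_width=9, slack=3)
Line 5: ['sound', 'slow'] (min_width=10, slack=2)
Line 6: ['banana'] (min_width=6, slack=6)
Line 7: ['architect'] (min_width=9, slack=3)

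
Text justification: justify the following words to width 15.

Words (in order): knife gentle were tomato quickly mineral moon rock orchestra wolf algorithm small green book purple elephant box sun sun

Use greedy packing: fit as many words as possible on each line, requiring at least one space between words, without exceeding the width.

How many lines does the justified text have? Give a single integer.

Line 1: ['knife', 'gentle'] (min_width=12, slack=3)
Line 2: ['were', 'tomato'] (min_width=11, slack=4)
Line 3: ['quickly', 'mineral'] (min_width=15, slack=0)
Line 4: ['moon', 'rock'] (min_width=9, slack=6)
Line 5: ['orchestra', 'wolf'] (min_width=14, slack=1)
Line 6: ['algorithm', 'small'] (min_width=15, slack=0)
Line 7: ['green', 'book'] (min_width=10, slack=5)
Line 8: ['purple', 'elephant'] (min_width=15, slack=0)
Line 9: ['box', 'sun', 'sun'] (min_width=11, slack=4)
Total lines: 9

Answer: 9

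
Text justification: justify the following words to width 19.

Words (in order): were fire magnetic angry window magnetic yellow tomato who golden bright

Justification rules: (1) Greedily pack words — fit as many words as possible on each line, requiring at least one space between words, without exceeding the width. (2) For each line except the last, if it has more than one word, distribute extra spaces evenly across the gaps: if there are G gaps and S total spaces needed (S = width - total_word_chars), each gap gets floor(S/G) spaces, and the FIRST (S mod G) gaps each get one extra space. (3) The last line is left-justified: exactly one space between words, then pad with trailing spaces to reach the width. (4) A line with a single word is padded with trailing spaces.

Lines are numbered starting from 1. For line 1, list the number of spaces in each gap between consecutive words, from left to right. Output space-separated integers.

Answer: 2 1

Derivation:
Line 1: ['were', 'fire', 'magnetic'] (min_width=18, slack=1)
Line 2: ['angry', 'window'] (min_width=12, slack=7)
Line 3: ['magnetic', 'yellow'] (min_width=15, slack=4)
Line 4: ['tomato', 'who', 'golden'] (min_width=17, slack=2)
Line 5: ['bright'] (min_width=6, slack=13)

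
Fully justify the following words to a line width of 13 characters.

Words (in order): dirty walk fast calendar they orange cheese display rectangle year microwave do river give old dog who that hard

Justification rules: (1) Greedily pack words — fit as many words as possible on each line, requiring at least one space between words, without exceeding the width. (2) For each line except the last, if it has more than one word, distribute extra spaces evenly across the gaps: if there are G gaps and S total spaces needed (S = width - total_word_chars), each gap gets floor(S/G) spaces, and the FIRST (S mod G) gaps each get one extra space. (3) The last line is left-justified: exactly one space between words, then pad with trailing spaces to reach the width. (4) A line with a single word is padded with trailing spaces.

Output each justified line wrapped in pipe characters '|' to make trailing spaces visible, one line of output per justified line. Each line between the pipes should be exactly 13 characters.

Line 1: ['dirty', 'walk'] (min_width=10, slack=3)
Line 2: ['fast', 'calendar'] (min_width=13, slack=0)
Line 3: ['they', 'orange'] (min_width=11, slack=2)
Line 4: ['cheese'] (min_width=6, slack=7)
Line 5: ['display'] (min_width=7, slack=6)
Line 6: ['rectangle'] (min_width=9, slack=4)
Line 7: ['year'] (min_width=4, slack=9)
Line 8: ['microwave', 'do'] (min_width=12, slack=1)
Line 9: ['river', 'give'] (min_width=10, slack=3)
Line 10: ['old', 'dog', 'who'] (min_width=11, slack=2)
Line 11: ['that', 'hard'] (min_width=9, slack=4)

Answer: |dirty    walk|
|fast calendar|
|they   orange|
|cheese       |
|display      |
|rectangle    |
|year         |
|microwave  do|
|river    give|
|old  dog  who|
|that hard    |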